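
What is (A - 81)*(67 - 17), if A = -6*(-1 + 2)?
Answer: -4350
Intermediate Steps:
A = -6 (A = -6*1 = -6)
(A - 81)*(67 - 17) = (-6 - 81)*(67 - 17) = -87*50 = -4350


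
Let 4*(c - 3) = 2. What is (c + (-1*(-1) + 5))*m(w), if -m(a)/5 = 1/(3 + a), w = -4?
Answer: 95/2 ≈ 47.500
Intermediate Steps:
c = 7/2 (c = 3 + (¼)*2 = 3 + ½ = 7/2 ≈ 3.5000)
m(a) = -5/(3 + a)
(c + (-1*(-1) + 5))*m(w) = (7/2 + (-1*(-1) + 5))*(-5/(3 - 4)) = (7/2 + (1 + 5))*(-5/(-1)) = (7/2 + 6)*(-5*(-1)) = (19/2)*5 = 95/2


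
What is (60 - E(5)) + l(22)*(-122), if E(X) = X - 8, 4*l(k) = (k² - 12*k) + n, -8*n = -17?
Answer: -107389/16 ≈ -6711.8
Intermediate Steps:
n = 17/8 (n = -⅛*(-17) = 17/8 ≈ 2.1250)
l(k) = 17/32 - 3*k + k²/4 (l(k) = ((k² - 12*k) + 17/8)/4 = (17/8 + k² - 12*k)/4 = 17/32 - 3*k + k²/4)
E(X) = -8 + X
(60 - E(5)) + l(22)*(-122) = (60 - (-8 + 5)) + (17/32 - 3*22 + (¼)*22²)*(-122) = (60 - 1*(-3)) + (17/32 - 66 + (¼)*484)*(-122) = (60 + 3) + (17/32 - 66 + 121)*(-122) = 63 + (1777/32)*(-122) = 63 - 108397/16 = -107389/16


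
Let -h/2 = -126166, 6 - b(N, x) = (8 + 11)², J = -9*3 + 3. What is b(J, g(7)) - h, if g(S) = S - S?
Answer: -252687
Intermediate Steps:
J = -24 (J = -27 + 3 = -24)
g(S) = 0
b(N, x) = -355 (b(N, x) = 6 - (8 + 11)² = 6 - 1*19² = 6 - 1*361 = 6 - 361 = -355)
h = 252332 (h = -2*(-126166) = 252332)
b(J, g(7)) - h = -355 - 1*252332 = -355 - 252332 = -252687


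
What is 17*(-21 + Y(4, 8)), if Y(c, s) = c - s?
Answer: -425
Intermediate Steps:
17*(-21 + Y(4, 8)) = 17*(-21 + (4 - 1*8)) = 17*(-21 + (4 - 8)) = 17*(-21 - 4) = 17*(-25) = -425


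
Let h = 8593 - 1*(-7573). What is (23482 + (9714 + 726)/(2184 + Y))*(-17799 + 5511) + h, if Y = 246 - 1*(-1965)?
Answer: -84548032898/293 ≈ -2.8856e+8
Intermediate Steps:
h = 16166 (h = 8593 + 7573 = 16166)
Y = 2211 (Y = 246 + 1965 = 2211)
(23482 + (9714 + 726)/(2184 + Y))*(-17799 + 5511) + h = (23482 + (9714 + 726)/(2184 + 2211))*(-17799 + 5511) + 16166 = (23482 + 10440/4395)*(-12288) + 16166 = (23482 + 10440*(1/4395))*(-12288) + 16166 = (23482 + 696/293)*(-12288) + 16166 = (6880922/293)*(-12288) + 16166 = -84552769536/293 + 16166 = -84548032898/293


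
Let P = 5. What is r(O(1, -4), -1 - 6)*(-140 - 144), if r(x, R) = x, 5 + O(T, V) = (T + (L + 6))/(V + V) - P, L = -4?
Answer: 5893/2 ≈ 2946.5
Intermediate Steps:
O(T, V) = -10 + (2 + T)/(2*V) (O(T, V) = -5 + ((T + (-4 + 6))/(V + V) - 1*5) = -5 + ((T + 2)/((2*V)) - 5) = -5 + ((2 + T)*(1/(2*V)) - 5) = -5 + ((2 + T)/(2*V) - 5) = -5 + (-5 + (2 + T)/(2*V)) = -10 + (2 + T)/(2*V))
r(O(1, -4), -1 - 6)*(-140 - 144) = ((1/2)*(2 + 1 - 20*(-4))/(-4))*(-140 - 144) = ((1/2)*(-1/4)*(2 + 1 + 80))*(-284) = ((1/2)*(-1/4)*83)*(-284) = -83/8*(-284) = 5893/2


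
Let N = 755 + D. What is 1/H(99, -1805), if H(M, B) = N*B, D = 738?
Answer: -1/2694865 ≈ -3.7108e-7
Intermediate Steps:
N = 1493 (N = 755 + 738 = 1493)
H(M, B) = 1493*B
1/H(99, -1805) = 1/(1493*(-1805)) = 1/(-2694865) = -1/2694865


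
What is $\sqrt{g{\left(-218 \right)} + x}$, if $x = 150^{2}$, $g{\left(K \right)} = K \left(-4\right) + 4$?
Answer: $4 \sqrt{1461} \approx 152.89$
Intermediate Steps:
$g{\left(K \right)} = 4 - 4 K$ ($g{\left(K \right)} = - 4 K + 4 = 4 - 4 K$)
$x = 22500$
$\sqrt{g{\left(-218 \right)} + x} = \sqrt{\left(4 - -872\right) + 22500} = \sqrt{\left(4 + 872\right) + 22500} = \sqrt{876 + 22500} = \sqrt{23376} = 4 \sqrt{1461}$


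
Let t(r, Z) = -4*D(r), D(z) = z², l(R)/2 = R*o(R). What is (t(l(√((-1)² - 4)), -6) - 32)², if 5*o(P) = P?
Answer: 891136/625 ≈ 1425.8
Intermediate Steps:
o(P) = P/5
l(R) = 2*R²/5 (l(R) = 2*(R*(R/5)) = 2*(R²/5) = 2*R²/5)
t(r, Z) = -4*r²
(t(l(√((-1)² - 4)), -6) - 32)² = (-4*4*((-1)² - 4)²/25 - 32)² = (-4*4*(1 - 4)²/25 - 32)² = (-4*(2*(√(-3))²/5)² - 32)² = (-4*(2*(I*√3)²/5)² - 32)² = (-4*((⅖)*(-3))² - 32)² = (-4*(-6/5)² - 32)² = (-4*36/25 - 32)² = (-144/25 - 32)² = (-944/25)² = 891136/625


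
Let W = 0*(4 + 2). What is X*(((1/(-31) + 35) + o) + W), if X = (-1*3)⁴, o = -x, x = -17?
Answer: 130491/31 ≈ 4209.4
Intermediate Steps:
o = 17 (o = -1*(-17) = 17)
W = 0 (W = 0*6 = 0)
X = 81 (X = (-3)⁴ = 81)
X*(((1/(-31) + 35) + o) + W) = 81*(((1/(-31) + 35) + 17) + 0) = 81*(((-1/31 + 35) + 17) + 0) = 81*((1084/31 + 17) + 0) = 81*(1611/31 + 0) = 81*(1611/31) = 130491/31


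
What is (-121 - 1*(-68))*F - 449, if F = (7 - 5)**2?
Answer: -661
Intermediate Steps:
F = 4 (F = 2**2 = 4)
(-121 - 1*(-68))*F - 449 = (-121 - 1*(-68))*4 - 449 = (-121 + 68)*4 - 449 = -53*4 - 449 = -212 - 449 = -661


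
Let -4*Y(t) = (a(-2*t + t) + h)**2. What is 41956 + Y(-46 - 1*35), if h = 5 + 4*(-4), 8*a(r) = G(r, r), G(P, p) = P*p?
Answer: -31158993/256 ≈ -1.2171e+5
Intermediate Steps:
a(r) = r**2/8 (a(r) = (r*r)/8 = r**2/8)
h = -11 (h = 5 - 16 = -11)
Y(t) = -(-11 + t**2/8)**2/4 (Y(t) = -((-2*t + t)**2/8 - 11)**2/4 = -((-t)**2/8 - 11)**2/4 = -(t**2/8 - 11)**2/4 = -(-11 + t**2/8)**2/4)
41956 + Y(-46 - 1*35) = 41956 - (-88 + (-46 - 1*35)**2)**2/256 = 41956 - (-88 + (-46 - 35)**2)**2/256 = 41956 - (-88 + (-81)**2)**2/256 = 41956 - (-88 + 6561)**2/256 = 41956 - 1/256*6473**2 = 41956 - 1/256*41899729 = 41956 - 41899729/256 = -31158993/256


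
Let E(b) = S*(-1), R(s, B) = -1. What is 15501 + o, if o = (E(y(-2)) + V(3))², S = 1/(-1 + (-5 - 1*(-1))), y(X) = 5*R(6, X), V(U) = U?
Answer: 387781/25 ≈ 15511.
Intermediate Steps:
y(X) = -5 (y(X) = 5*(-1) = -5)
S = -⅕ (S = 1/(-1 + (-5 + 1)) = 1/(-1 - 4) = 1/(-5) = -⅕ ≈ -0.20000)
E(b) = ⅕ (E(b) = -⅕*(-1) = ⅕)
o = 256/25 (o = (⅕ + 3)² = (16/5)² = 256/25 ≈ 10.240)
15501 + o = 15501 + 256/25 = 387781/25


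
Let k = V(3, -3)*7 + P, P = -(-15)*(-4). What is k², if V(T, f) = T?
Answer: 1521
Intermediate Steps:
P = -60 (P = -3*20 = -60)
k = -39 (k = 3*7 - 60 = 21 - 60 = -39)
k² = (-39)² = 1521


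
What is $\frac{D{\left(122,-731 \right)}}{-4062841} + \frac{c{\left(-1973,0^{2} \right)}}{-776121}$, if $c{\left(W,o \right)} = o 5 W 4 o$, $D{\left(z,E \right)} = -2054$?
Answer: $\frac{2054}{4062841} \approx 0.00050556$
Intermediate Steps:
$c{\left(W,o \right)} = 20 W o^{2}$ ($c{\left(W,o \right)} = o 20 W o = 20 W o^{2}$)
$\frac{D{\left(122,-731 \right)}}{-4062841} + \frac{c{\left(-1973,0^{2} \right)}}{-776121} = - \frac{2054}{-4062841} + \frac{20 \left(-1973\right) \left(0^{2}\right)^{2}}{-776121} = \left(-2054\right) \left(- \frac{1}{4062841}\right) + 20 \left(-1973\right) 0^{2} \left(- \frac{1}{776121}\right) = \frac{2054}{4062841} + 20 \left(-1973\right) 0 \left(- \frac{1}{776121}\right) = \frac{2054}{4062841} + 0 \left(- \frac{1}{776121}\right) = \frac{2054}{4062841} + 0 = \frac{2054}{4062841}$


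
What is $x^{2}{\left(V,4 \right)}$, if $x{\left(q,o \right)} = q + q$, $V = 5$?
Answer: $100$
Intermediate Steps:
$x{\left(q,o \right)} = 2 q$
$x^{2}{\left(V,4 \right)} = \left(2 \cdot 5\right)^{2} = 10^{2} = 100$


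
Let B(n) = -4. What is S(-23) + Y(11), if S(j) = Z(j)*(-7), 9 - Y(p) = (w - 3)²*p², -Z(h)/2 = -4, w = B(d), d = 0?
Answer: -5976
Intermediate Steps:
w = -4
Z(h) = 8 (Z(h) = -2*(-4) = 8)
Y(p) = 9 - 49*p² (Y(p) = 9 - (-4 - 3)²*p² = 9 - (-7)²*p² = 9 - 49*p²)
S(j) = -56 (S(j) = 8*(-7) = -56)
S(-23) + Y(11) = -56 + (9 - 49*11²) = -56 + (9 - 49*121) = -56 + (9 - 5929) = -56 - 5920 = -5976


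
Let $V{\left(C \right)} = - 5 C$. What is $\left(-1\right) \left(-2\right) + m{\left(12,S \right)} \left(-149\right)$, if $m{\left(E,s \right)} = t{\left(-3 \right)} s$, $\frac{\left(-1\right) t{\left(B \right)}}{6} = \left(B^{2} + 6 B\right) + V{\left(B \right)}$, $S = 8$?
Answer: $42914$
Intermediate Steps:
$t{\left(B \right)} = - 6 B - 6 B^{2}$ ($t{\left(B \right)} = - 6 \left(\left(B^{2} + 6 B\right) - 5 B\right) = - 6 \left(B + B^{2}\right) = - 6 B - 6 B^{2}$)
$m{\left(E,s \right)} = - 36 s$ ($m{\left(E,s \right)} = 6 \left(-3\right) \left(-1 - -3\right) s = 6 \left(-3\right) \left(-1 + 3\right) s = 6 \left(-3\right) 2 s = - 36 s$)
$\left(-1\right) \left(-2\right) + m{\left(12,S \right)} \left(-149\right) = \left(-1\right) \left(-2\right) + \left(-36\right) 8 \left(-149\right) = 2 - -42912 = 2 + 42912 = 42914$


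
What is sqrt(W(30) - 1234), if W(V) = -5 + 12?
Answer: I*sqrt(1227) ≈ 35.029*I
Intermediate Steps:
W(V) = 7
sqrt(W(30) - 1234) = sqrt(7 - 1234) = sqrt(-1227) = I*sqrt(1227)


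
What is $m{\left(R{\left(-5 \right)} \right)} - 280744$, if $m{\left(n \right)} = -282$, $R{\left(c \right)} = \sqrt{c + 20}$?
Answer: $-281026$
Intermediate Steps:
$R{\left(c \right)} = \sqrt{20 + c}$
$m{\left(R{\left(-5 \right)} \right)} - 280744 = -282 - 280744 = -281026$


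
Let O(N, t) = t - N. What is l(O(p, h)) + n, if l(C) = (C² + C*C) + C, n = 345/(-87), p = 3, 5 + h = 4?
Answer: 697/29 ≈ 24.034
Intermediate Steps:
h = -1 (h = -5 + 4 = -1)
n = -115/29 (n = 345*(-1/87) = -115/29 ≈ -3.9655)
l(C) = C + 2*C² (l(C) = (C² + C²) + C = 2*C² + C = C + 2*C²)
l(O(p, h)) + n = (-1 - 1*3)*(1 + 2*(-1 - 1*3)) - 115/29 = (-1 - 3)*(1 + 2*(-1 - 3)) - 115/29 = -4*(1 + 2*(-4)) - 115/29 = -4*(1 - 8) - 115/29 = -4*(-7) - 115/29 = 28 - 115/29 = 697/29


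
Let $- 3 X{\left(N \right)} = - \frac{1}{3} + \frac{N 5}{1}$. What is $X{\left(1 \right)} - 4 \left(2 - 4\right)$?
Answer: $\frac{58}{9} \approx 6.4444$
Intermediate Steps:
$X{\left(N \right)} = \frac{1}{9} - \frac{5 N}{3}$ ($X{\left(N \right)} = - \frac{- \frac{1}{3} + \frac{N 5}{1}}{3} = - \frac{\left(-1\right) \frac{1}{3} + 5 N 1}{3} = - \frac{- \frac{1}{3} + 5 N}{3} = \frac{1}{9} - \frac{5 N}{3}$)
$X{\left(1 \right)} - 4 \left(2 - 4\right) = \left(\frac{1}{9} - \frac{5}{3}\right) - 4 \left(2 - 4\right) = \left(\frac{1}{9} - \frac{5}{3}\right) - -8 = - \frac{14}{9} + 8 = \frac{58}{9}$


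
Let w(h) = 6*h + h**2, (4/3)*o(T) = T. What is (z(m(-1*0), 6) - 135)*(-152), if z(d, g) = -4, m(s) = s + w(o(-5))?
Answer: 21128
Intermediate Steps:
o(T) = 3*T/4
w(h) = h**2 + 6*h
m(s) = -135/16 + s (m(s) = s + ((3/4)*(-5))*(6 + (3/4)*(-5)) = s - 15*(6 - 15/4)/4 = s - 15/4*9/4 = s - 135/16 = -135/16 + s)
(z(m(-1*0), 6) - 135)*(-152) = (-4 - 135)*(-152) = -139*(-152) = 21128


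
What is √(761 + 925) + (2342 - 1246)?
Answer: 1096 + √1686 ≈ 1137.1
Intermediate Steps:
√(761 + 925) + (2342 - 1246) = √1686 + 1096 = 1096 + √1686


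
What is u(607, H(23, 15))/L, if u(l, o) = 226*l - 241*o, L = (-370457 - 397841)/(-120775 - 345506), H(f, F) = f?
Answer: 61380764559/768298 ≈ 79892.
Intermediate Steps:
L = 768298/466281 (L = -768298/(-466281) = -768298*(-1/466281) = 768298/466281 ≈ 1.6477)
u(l, o) = -241*o + 226*l
u(607, H(23, 15))/L = (-241*23 + 226*607)/(768298/466281) = (-5543 + 137182)*(466281/768298) = 131639*(466281/768298) = 61380764559/768298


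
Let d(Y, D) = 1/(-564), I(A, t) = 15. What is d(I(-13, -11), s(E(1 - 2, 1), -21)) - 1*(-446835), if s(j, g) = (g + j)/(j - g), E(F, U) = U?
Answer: 252014939/564 ≈ 4.4684e+5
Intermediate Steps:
s(j, g) = (g + j)/(j - g)
d(Y, D) = -1/564
d(I(-13, -11), s(E(1 - 2, 1), -21)) - 1*(-446835) = -1/564 - 1*(-446835) = -1/564 + 446835 = 252014939/564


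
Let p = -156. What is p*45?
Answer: -7020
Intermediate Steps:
p*45 = -156*45 = -7020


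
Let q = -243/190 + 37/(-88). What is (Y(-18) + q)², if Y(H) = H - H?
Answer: 201838849/69889600 ≈ 2.8880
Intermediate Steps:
q = -14207/8360 (q = -243*1/190 + 37*(-1/88) = -243/190 - 37/88 = -14207/8360 ≈ -1.6994)
Y(H) = 0
(Y(-18) + q)² = (0 - 14207/8360)² = (-14207/8360)² = 201838849/69889600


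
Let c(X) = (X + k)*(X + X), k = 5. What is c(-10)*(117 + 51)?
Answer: 16800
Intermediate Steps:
c(X) = 2*X*(5 + X) (c(X) = (X + 5)*(X + X) = (5 + X)*(2*X) = 2*X*(5 + X))
c(-10)*(117 + 51) = (2*(-10)*(5 - 10))*(117 + 51) = (2*(-10)*(-5))*168 = 100*168 = 16800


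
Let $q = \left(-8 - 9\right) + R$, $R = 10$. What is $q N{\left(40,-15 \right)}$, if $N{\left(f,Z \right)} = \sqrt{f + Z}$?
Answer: $-35$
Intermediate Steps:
$N{\left(f,Z \right)} = \sqrt{Z + f}$
$q = -7$ ($q = \left(-8 - 9\right) + 10 = -17 + 10 = -7$)
$q N{\left(40,-15 \right)} = - 7 \sqrt{-15 + 40} = - 7 \sqrt{25} = \left(-7\right) 5 = -35$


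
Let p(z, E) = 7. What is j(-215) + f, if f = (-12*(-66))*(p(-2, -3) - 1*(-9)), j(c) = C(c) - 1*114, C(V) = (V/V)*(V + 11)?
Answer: 12354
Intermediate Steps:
C(V) = 11 + V (C(V) = 1*(11 + V) = 11 + V)
j(c) = -103 + c (j(c) = (11 + c) - 1*114 = (11 + c) - 114 = -103 + c)
f = 12672 (f = (-12*(-66))*(7 - 1*(-9)) = 792*(7 + 9) = 792*16 = 12672)
j(-215) + f = (-103 - 215) + 12672 = -318 + 12672 = 12354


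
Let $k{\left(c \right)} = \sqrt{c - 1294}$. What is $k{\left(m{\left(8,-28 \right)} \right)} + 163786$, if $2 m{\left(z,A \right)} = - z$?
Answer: $163786 + i \sqrt{1298} \approx 1.6379 \cdot 10^{5} + 36.028 i$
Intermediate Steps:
$m{\left(z,A \right)} = - \frac{z}{2}$ ($m{\left(z,A \right)} = \frac{\left(-1\right) z}{2} = - \frac{z}{2}$)
$k{\left(c \right)} = \sqrt{-1294 + c}$
$k{\left(m{\left(8,-28 \right)} \right)} + 163786 = \sqrt{-1294 - 4} + 163786 = \sqrt{-1298} + 163786 = i \sqrt{1298} + 163786 = 163786 + i \sqrt{1298}$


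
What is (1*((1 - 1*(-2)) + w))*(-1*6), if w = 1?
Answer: -24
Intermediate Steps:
(1*((1 - 1*(-2)) + w))*(-1*6) = (1*((1 - 1*(-2)) + 1))*(-1*6) = (1*((1 + 2) + 1))*(-6) = (1*(3 + 1))*(-6) = (1*4)*(-6) = 4*(-6) = -24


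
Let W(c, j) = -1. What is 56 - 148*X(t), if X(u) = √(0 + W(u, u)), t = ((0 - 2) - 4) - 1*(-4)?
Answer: 56 - 148*I ≈ 56.0 - 148.0*I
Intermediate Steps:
t = -2 (t = (-2 - 4) + 4 = -6 + 4 = -2)
X(u) = I (X(u) = √(0 - 1) = √(-1) = I)
56 - 148*X(t) = 56 - 148*I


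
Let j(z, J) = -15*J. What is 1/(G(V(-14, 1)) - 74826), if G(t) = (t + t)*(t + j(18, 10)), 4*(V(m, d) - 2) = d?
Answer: -8/603927 ≈ -1.3247e-5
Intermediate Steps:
V(m, d) = 2 + d/4
G(t) = 2*t*(-150 + t) (G(t) = (t + t)*(t - 15*10) = (2*t)*(t - 150) = (2*t)*(-150 + t) = 2*t*(-150 + t))
1/(G(V(-14, 1)) - 74826) = 1/(2*(2 + (1/4)*1)*(-150 + (2 + (1/4)*1)) - 74826) = 1/(2*(2 + 1/4)*(-150 + (2 + 1/4)) - 74826) = 1/(2*(9/4)*(-150 + 9/4) - 74826) = 1/(2*(9/4)*(-591/4) - 74826) = 1/(-5319/8 - 74826) = 1/(-603927/8) = -8/603927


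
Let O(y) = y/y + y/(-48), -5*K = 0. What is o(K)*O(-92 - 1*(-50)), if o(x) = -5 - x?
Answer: -75/8 ≈ -9.3750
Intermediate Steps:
K = 0 (K = -⅕*0 = 0)
O(y) = 1 - y/48 (O(y) = 1 + y*(-1/48) = 1 - y/48)
o(K)*O(-92 - 1*(-50)) = (-5 - 1*0)*(1 - (-92 - 1*(-50))/48) = (-5 + 0)*(1 - (-92 + 50)/48) = -5*(1 - 1/48*(-42)) = -5*(1 + 7/8) = -5*15/8 = -75/8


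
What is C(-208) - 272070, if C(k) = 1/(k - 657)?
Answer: -235340551/865 ≈ -2.7207e+5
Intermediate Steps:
C(k) = 1/(-657 + k)
C(-208) - 272070 = 1/(-657 - 208) - 272070 = 1/(-865) - 272070 = -1/865 - 272070 = -235340551/865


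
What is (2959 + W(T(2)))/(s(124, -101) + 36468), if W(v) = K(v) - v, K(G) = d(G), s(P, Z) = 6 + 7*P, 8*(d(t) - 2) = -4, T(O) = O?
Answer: 5917/74684 ≈ 0.079227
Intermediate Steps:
d(t) = 3/2 (d(t) = 2 + (1/8)*(-4) = 2 - 1/2 = 3/2)
K(G) = 3/2
W(v) = 3/2 - v
(2959 + W(T(2)))/(s(124, -101) + 36468) = (2959 + (3/2 - 1*2))/((6 + 7*124) + 36468) = (2959 + (3/2 - 2))/((6 + 868) + 36468) = (2959 - 1/2)/(874 + 36468) = (5917/2)/37342 = (5917/2)*(1/37342) = 5917/74684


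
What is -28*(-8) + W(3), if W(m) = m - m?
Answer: 224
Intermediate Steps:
W(m) = 0
-28*(-8) + W(3) = -28*(-8) + 0 = 224 + 0 = 224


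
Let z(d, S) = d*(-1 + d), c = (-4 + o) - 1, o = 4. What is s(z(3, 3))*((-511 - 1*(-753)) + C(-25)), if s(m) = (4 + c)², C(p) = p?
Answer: 1953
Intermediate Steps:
c = -1 (c = (-4 + 4) - 1 = 0 - 1 = -1)
s(m) = 9 (s(m) = (4 - 1)² = 3² = 9)
s(z(3, 3))*((-511 - 1*(-753)) + C(-25)) = 9*((-511 - 1*(-753)) - 25) = 9*((-511 + 753) - 25) = 9*(242 - 25) = 9*217 = 1953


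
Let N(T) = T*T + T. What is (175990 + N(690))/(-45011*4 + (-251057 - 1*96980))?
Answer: -652780/528081 ≈ -1.2361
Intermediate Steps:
N(T) = T + T² (N(T) = T² + T = T + T²)
(175990 + N(690))/(-45011*4 + (-251057 - 1*96980)) = (175990 + 690*(1 + 690))/(-45011*4 + (-251057 - 1*96980)) = (175990 + 690*691)/(-180044 + (-251057 - 96980)) = (175990 + 476790)/(-180044 - 348037) = 652780/(-528081) = 652780*(-1/528081) = -652780/528081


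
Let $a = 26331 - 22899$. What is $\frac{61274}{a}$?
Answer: $\frac{30637}{1716} \approx 17.854$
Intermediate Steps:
$a = 3432$ ($a = 26331 - 22899 = 3432$)
$\frac{61274}{a} = \frac{61274}{3432} = 61274 \cdot \frac{1}{3432} = \frac{30637}{1716}$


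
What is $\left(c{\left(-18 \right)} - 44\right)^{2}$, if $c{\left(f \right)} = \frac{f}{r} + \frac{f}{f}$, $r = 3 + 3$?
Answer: $2116$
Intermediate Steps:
$r = 6$
$c{\left(f \right)} = 1 + \frac{f}{6}$ ($c{\left(f \right)} = \frac{f}{6} + \frac{f}{f} = f \frac{1}{6} + 1 = \frac{f}{6} + 1 = 1 + \frac{f}{6}$)
$\left(c{\left(-18 \right)} - 44\right)^{2} = \left(\left(1 + \frac{1}{6} \left(-18\right)\right) - 44\right)^{2} = \left(\left(1 - 3\right) - 44\right)^{2} = \left(-2 - 44\right)^{2} = \left(-46\right)^{2} = 2116$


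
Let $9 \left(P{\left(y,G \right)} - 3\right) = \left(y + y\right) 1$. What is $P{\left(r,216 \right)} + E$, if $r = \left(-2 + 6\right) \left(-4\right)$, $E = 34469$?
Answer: $\frac{310216}{9} \approx 34468.0$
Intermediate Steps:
$r = -16$ ($r = 4 \left(-4\right) = -16$)
$P{\left(y,G \right)} = 3 + \frac{2 y}{9}$ ($P{\left(y,G \right)} = 3 + \frac{\left(y + y\right) 1}{9} = 3 + \frac{2 y 1}{9} = 3 + \frac{2 y}{9}$)
$P{\left(r,216 \right)} + E = \left(3 + \frac{2}{9} \left(-16\right)\right) + 34469 = \left(3 - \frac{32}{9}\right) + 34469 = - \frac{5}{9} + 34469 = \frac{310216}{9}$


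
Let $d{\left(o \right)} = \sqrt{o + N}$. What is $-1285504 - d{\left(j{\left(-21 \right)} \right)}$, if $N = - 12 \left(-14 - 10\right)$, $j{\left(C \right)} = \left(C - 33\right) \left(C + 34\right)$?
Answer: $-1285504 - 3 i \sqrt{46} \approx -1.2855 \cdot 10^{6} - 20.347 i$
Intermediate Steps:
$j{\left(C \right)} = \left(-33 + C\right) \left(34 + C\right)$
$N = 288$ ($N = \left(-12\right) \left(-24\right) = 288$)
$d{\left(o \right)} = \sqrt{288 + o}$ ($d{\left(o \right)} = \sqrt{o + 288} = \sqrt{288 + o}$)
$-1285504 - d{\left(j{\left(-21 \right)} \right)} = -1285504 - \sqrt{288 - \left(1143 - 441\right)} = -1285504 - \sqrt{288 - 702} = -1285504 - \sqrt{-414} = -1285504 - 3 i \sqrt{46}$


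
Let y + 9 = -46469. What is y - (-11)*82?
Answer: -45576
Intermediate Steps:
y = -46478 (y = -9 - 46469 = -46478)
y - (-11)*82 = -46478 - (-11)*82 = -46478 - 1*(-902) = -46478 + 902 = -45576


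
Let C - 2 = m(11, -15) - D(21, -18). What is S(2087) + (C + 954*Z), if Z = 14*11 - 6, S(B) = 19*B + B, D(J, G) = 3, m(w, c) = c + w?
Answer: 182927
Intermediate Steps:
S(B) = 20*B
C = -5 (C = 2 + ((-15 + 11) - 1*3) = 2 + (-4 - 3) = 2 - 7 = -5)
Z = 148 (Z = 154 - 6 = 148)
S(2087) + (C + 954*Z) = 20*2087 + (-5 + 954*148) = 41740 + (-5 + 141192) = 41740 + 141187 = 182927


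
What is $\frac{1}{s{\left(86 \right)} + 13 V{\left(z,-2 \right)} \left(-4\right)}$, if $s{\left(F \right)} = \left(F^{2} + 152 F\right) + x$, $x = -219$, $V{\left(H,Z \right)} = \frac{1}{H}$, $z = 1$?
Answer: $\frac{1}{20197} \approx 4.9512 \cdot 10^{-5}$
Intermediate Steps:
$s{\left(F \right)} = -219 + F^{2} + 152 F$ ($s{\left(F \right)} = \left(F^{2} + 152 F\right) - 219 = -219 + F^{2} + 152 F$)
$\frac{1}{s{\left(86 \right)} + 13 V{\left(z,-2 \right)} \left(-4\right)} = \frac{1}{\left(-219 + 86^{2} + 152 \cdot 86\right) + \frac{13}{1} \left(-4\right)} = \frac{1}{\left(-219 + 7396 + 13072\right) + 13 \cdot 1 \left(-4\right)} = \frac{1}{20249 + 13 \left(-4\right)} = \frac{1}{20249 - 52} = \frac{1}{20197}$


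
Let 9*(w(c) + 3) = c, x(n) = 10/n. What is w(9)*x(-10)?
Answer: 2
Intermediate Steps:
w(c) = -3 + c/9
w(9)*x(-10) = (-3 + (1/9)*9)*(10/(-10)) = (-3 + 1)*(10*(-1/10)) = -2*(-1) = 2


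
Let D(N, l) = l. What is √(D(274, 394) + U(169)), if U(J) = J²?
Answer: √28955 ≈ 170.16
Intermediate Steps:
√(D(274, 394) + U(169)) = √(394 + 169²) = √(394 + 28561) = √28955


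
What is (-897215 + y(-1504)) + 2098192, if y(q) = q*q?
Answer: 3462993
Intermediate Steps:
y(q) = q**2
(-897215 + y(-1504)) + 2098192 = (-897215 + (-1504)**2) + 2098192 = (-897215 + 2262016) + 2098192 = 1364801 + 2098192 = 3462993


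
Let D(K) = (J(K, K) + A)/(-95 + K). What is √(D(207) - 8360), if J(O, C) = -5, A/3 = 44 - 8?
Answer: I*√6553519/28 ≈ 91.428*I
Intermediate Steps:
A = 108 (A = 3*(44 - 8) = 3*36 = 108)
D(K) = 103/(-95 + K) (D(K) = (-5 + 108)/(-95 + K) = 103/(-95 + K))
√(D(207) - 8360) = √(103/(-95 + 207) - 8360) = √(103/112 - 8360) = √(-936217/112) = I*√6553519/28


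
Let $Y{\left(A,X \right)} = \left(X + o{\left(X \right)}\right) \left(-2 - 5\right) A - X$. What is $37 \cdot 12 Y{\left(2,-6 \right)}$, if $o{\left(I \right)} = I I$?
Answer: $-183816$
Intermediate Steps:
$o{\left(I \right)} = I^{2}$
$Y{\left(A,X \right)} = - X + A \left(- 7 X - 7 X^{2}\right)$ ($Y{\left(A,X \right)} = \left(X + X^{2}\right) \left(-2 - 5\right) A - X = \left(X + X^{2}\right) \left(-7\right) A - X = \left(- 7 X - 7 X^{2}\right) A - X = A \left(- 7 X - 7 X^{2}\right) - X = - X + A \left(- 7 X - 7 X^{2}\right)$)
$37 \cdot 12 Y{\left(2,-6 \right)} = 37 \cdot 12 \left(- 6 \left(-1 - 14 - 14 \left(-6\right)\right)\right) = 444 \left(- 6 \left(-1 - 14 + 84\right)\right) = 444 \left(\left(-6\right) 69\right) = 444 \left(-414\right) = -183816$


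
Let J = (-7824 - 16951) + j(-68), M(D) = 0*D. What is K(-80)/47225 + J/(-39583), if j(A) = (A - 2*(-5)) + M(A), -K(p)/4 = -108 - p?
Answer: 1177171721/1869307175 ≈ 0.62974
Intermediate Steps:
M(D) = 0
K(p) = 432 + 4*p (K(p) = -4*(-108 - p) = 432 + 4*p)
j(A) = 10 + A (j(A) = (A - 2*(-5)) + 0 = (A + 10) + 0 = (10 + A) + 0 = 10 + A)
J = -24833 (J = (-7824 - 16951) + (10 - 68) = -24775 - 58 = -24833)
K(-80)/47225 + J/(-39583) = (432 + 4*(-80))/47225 - 24833/(-39583) = (432 - 320)*(1/47225) - 24833*(-1/39583) = 112*(1/47225) + 24833/39583 = 112/47225 + 24833/39583 = 1177171721/1869307175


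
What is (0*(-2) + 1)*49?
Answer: 49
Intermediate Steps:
(0*(-2) + 1)*49 = (0 + 1)*49 = 1*49 = 49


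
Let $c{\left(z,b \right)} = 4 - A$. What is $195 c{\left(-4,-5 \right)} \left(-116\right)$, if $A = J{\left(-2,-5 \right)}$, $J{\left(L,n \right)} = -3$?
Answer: $-158340$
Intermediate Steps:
$A = -3$
$c{\left(z,b \right)} = 7$ ($c{\left(z,b \right)} = 4 - -3 = 4 + 3 = 7$)
$195 c{\left(-4,-5 \right)} \left(-116\right) = 195 \cdot 7 \left(-116\right) = 195 \left(-812\right) = -158340$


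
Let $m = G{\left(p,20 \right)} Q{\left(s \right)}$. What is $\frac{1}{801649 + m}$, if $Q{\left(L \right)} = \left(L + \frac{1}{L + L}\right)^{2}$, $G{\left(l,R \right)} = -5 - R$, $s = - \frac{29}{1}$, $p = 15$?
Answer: $\frac{3364}{2625935011} \approx 1.2811 \cdot 10^{-6}$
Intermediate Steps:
$s = -29$ ($s = \left(-29\right) 1 = -29$)
$Q{\left(L \right)} = \left(L + \frac{1}{2 L}\right)^{2}$
$m = - \frac{70812225}{3364}$ ($m = \left(-5 - 20\right) \frac{\left(1 + 2 \left(-29\right)^{2}\right)^{2}}{4 \cdot 841} = \left(-5 - 20\right) \frac{1}{4} \cdot \frac{1}{841} \left(1 + 2 \cdot 841\right)^{2} = - 25 \cdot \frac{1}{4} \cdot \frac{1}{841} \left(1 + 1682\right)^{2} = - 25 \cdot \frac{1}{4} \cdot \frac{1}{841} \cdot 1683^{2} = - 25 \cdot \frac{1}{4} \cdot \frac{1}{841} \cdot 2832489 = \left(-25\right) \frac{2832489}{3364} = - \frac{70812225}{3364} \approx -21050.0$)
$\frac{1}{801649 + m} = \frac{1}{801649 - \frac{70812225}{3364}} = \frac{1}{\frac{2625935011}{3364}} = \frac{3364}{2625935011}$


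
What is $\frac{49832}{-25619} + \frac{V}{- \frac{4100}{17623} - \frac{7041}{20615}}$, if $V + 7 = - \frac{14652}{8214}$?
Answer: $\frac{2640261291842663}{197737346074829} \approx 13.352$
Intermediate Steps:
$V = - \frac{325}{37}$ ($V = -7 - \frac{14652}{8214} = -7 - \frac{66}{37} = - \frac{325}{37} \approx -8.7838$)
$\frac{49832}{-25619} + \frac{V}{- \frac{4100}{17623} - \frac{7041}{20615}} = \frac{49832}{-25619} - \frac{325}{37 \left(- \frac{4100}{17623} - \frac{7041}{20615}\right)} = 49832 \left(- \frac{1}{25619}\right) - \frac{325}{37 \left(\left(-4100\right) \frac{1}{17623} - \frac{7041}{20615}\right)} = - \frac{49832}{25619} - \frac{325}{37 \left(- \frac{4100}{17623} - \frac{7041}{20615}\right)} = - \frac{49832}{25619} - \frac{325}{37 \left(- \frac{208605043}{363298145}\right)} = - \frac{49832}{25619} - - \frac{118071897125}{7718386591} = - \frac{49832}{25619} + \frac{118071897125}{7718386591} = \frac{2640261291842663}{197737346074829}$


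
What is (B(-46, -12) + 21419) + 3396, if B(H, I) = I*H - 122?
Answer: 25245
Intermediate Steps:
B(H, I) = -122 + H*I (B(H, I) = H*I - 122 = -122 + H*I)
(B(-46, -12) + 21419) + 3396 = ((-122 - 46*(-12)) + 21419) + 3396 = ((-122 + 552) + 21419) + 3396 = (430 + 21419) + 3396 = 21849 + 3396 = 25245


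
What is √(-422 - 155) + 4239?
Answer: 4239 + I*√577 ≈ 4239.0 + 24.021*I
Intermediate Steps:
√(-422 - 155) + 4239 = √(-577) + 4239 = I*√577 + 4239 = 4239 + I*√577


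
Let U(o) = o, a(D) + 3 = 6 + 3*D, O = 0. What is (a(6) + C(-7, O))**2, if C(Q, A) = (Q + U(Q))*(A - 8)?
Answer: 17689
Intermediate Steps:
a(D) = 3 + 3*D (a(D) = -3 + (6 + 3*D) = 3 + 3*D)
C(Q, A) = 2*Q*(-8 + A) (C(Q, A) = (Q + Q)*(A - 8) = (2*Q)*(-8 + A) = 2*Q*(-8 + A))
(a(6) + C(-7, O))**2 = ((3 + 3*6) + 2*(-7)*(-8 + 0))**2 = ((3 + 18) + 2*(-7)*(-8))**2 = (21 + 112)**2 = 133**2 = 17689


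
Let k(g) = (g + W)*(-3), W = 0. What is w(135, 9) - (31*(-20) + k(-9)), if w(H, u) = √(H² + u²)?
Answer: 593 + 9*√226 ≈ 728.30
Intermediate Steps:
k(g) = -3*g (k(g) = (g + 0)*(-3) = g*(-3) = -3*g)
w(135, 9) - (31*(-20) + k(-9)) = √(135² + 9²) - (31*(-20) - 3*(-9)) = √(18225 + 81) - (-620 + 27) = √18306 - 1*(-593) = 9*√226 + 593 = 593 + 9*√226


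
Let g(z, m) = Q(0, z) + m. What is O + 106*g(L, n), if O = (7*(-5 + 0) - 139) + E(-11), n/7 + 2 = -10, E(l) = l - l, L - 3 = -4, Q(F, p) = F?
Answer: -9078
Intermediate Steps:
L = -1 (L = 3 - 4 = -1)
E(l) = 0
n = -84 (n = -14 + 7*(-10) = -14 - 70 = -84)
g(z, m) = m (g(z, m) = 0 + m = m)
O = -174 (O = (7*(-5 + 0) - 139) + 0 = (7*(-5) - 139) + 0 = (-35 - 139) + 0 = -174 + 0 = -174)
O + 106*g(L, n) = -174 + 106*(-84) = -174 - 8904 = -9078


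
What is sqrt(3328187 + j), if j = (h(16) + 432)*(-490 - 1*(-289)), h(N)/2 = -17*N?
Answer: sqrt(3350699) ≈ 1830.5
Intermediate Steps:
h(N) = -34*N (h(N) = 2*(-17*N) = -34*N)
j = 22512 (j = (-34*16 + 432)*(-490 - 1*(-289)) = (-544 + 432)*(-490 + 289) = -112*(-201) = 22512)
sqrt(3328187 + j) = sqrt(3328187 + 22512) = sqrt(3350699)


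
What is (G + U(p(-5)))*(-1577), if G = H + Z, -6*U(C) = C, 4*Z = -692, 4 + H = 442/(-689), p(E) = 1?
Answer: 89168311/318 ≈ 2.8040e+5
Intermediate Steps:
H = -246/53 (H = -4 + 442/(-689) = -4 + 442*(-1/689) = -4 - 34/53 = -246/53 ≈ -4.6415)
Z = -173 (Z = (1/4)*(-692) = -173)
U(C) = -C/6
G = -9415/53 (G = -246/53 - 173 = -9415/53 ≈ -177.64)
(G + U(p(-5)))*(-1577) = (-9415/53 - 1/6*1)*(-1577) = (-9415/53 - 1/6)*(-1577) = -56543/318*(-1577) = 89168311/318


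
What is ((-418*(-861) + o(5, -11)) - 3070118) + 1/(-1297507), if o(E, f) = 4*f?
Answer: -3516586511849/1297507 ≈ -2.7103e+6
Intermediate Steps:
((-418*(-861) + o(5, -11)) - 3070118) + 1/(-1297507) = ((-418*(-861) + 4*(-11)) - 3070118) + 1/(-1297507) = ((359898 - 44) - 3070118) - 1/1297507 = (359854 - 3070118) - 1/1297507 = -2710264 - 1/1297507 = -3516586511849/1297507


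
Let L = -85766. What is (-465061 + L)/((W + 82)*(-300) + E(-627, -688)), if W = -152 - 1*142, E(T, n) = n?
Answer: -550827/62912 ≈ -8.7555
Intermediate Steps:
W = -294 (W = -152 - 142 = -294)
(-465061 + L)/((W + 82)*(-300) + E(-627, -688)) = (-465061 - 85766)/((-294 + 82)*(-300) - 688) = -550827/(-212*(-300) - 688) = -550827/(63600 - 688) = -550827/62912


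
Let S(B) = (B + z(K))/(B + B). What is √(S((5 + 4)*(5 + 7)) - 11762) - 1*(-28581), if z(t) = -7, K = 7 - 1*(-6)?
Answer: 28581 + I*√15242946/36 ≈ 28581.0 + 108.45*I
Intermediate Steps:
K = 13 (K = 7 + 6 = 13)
S(B) = (-7 + B)/(2*B) (S(B) = (B - 7)/(B + B) = (-7 + B)/((2*B)) = (-7 + B)*(1/(2*B)) = (-7 + B)/(2*B))
√(S((5 + 4)*(5 + 7)) - 11762) - 1*(-28581) = √((-7 + (5 + 4)*(5 + 7))/(2*(((5 + 4)*(5 + 7)))) - 11762) - 1*(-28581) = √((-7 + 9*12)/(2*((9*12))) - 11762) + 28581 = √((½)*(-7 + 108)/108 - 11762) + 28581 = √((½)*(1/108)*101 - 11762) + 28581 = √(101/216 - 11762) + 28581 = √(-2540491/216) + 28581 = I*√15242946/36 + 28581 = 28581 + I*√15242946/36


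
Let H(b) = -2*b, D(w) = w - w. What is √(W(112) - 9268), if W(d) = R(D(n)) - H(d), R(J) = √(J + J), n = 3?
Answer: 2*I*√2261 ≈ 95.1*I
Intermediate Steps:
D(w) = 0
R(J) = √2*√J (R(J) = √(2*J) = √2*√J)
W(d) = 2*d (W(d) = √2*√0 - (-2)*d = √2*0 + 2*d = 0 + 2*d = 2*d)
√(W(112) - 9268) = √(2*112 - 9268) = √(224 - 9268) = √(-9044) = 2*I*√2261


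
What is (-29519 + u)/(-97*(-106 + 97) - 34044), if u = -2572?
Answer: 10697/11057 ≈ 0.96744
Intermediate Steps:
(-29519 + u)/(-97*(-106 + 97) - 34044) = (-29519 - 2572)/(-97*(-106 + 97) - 34044) = -32091/(-97*(-9) - 34044) = -32091/(873 - 34044) = -32091/(-33171) = -32091*(-1/33171) = 10697/11057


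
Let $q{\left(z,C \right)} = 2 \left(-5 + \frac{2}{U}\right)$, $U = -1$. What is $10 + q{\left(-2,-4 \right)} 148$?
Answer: $-2062$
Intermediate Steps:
$q{\left(z,C \right)} = -14$ ($q{\left(z,C \right)} = 2 \left(-5 + \frac{2}{-1}\right) = 2 \left(-5 + 2 \left(-1\right)\right) = 2 \left(-5 - 2\right) = 2 \left(-7\right) = -14$)
$10 + q{\left(-2,-4 \right)} 148 = 10 - 2072 = -2062$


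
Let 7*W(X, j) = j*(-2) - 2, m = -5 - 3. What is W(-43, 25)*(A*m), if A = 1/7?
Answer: 416/49 ≈ 8.4898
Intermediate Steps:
m = -8
A = ⅐ ≈ 0.14286
W(X, j) = -2/7 - 2*j/7 (W(X, j) = (j*(-2) - 2)/7 = (-2*j - 2)/7 = (-2 - 2*j)/7 = -2/7 - 2*j/7)
W(-43, 25)*(A*m) = (-2/7 - 2/7*25)*((⅐)*(-8)) = (-2/7 - 50/7)*(-8/7) = -52/7*(-8/7) = 416/49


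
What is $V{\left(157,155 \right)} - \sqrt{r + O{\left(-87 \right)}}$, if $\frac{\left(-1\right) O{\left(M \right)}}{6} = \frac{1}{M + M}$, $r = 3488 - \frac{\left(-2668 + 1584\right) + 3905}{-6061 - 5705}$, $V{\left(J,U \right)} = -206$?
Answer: $-206 - \frac{\sqrt{406129283460498}}{341214} \approx -265.06$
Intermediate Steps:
$r = \frac{41042629}{11766}$ ($r = 3488 - \frac{-1084 + 3905}{-11766} = 3488 - 2821 \left(- \frac{1}{11766}\right) = 3488 - - \frac{2821}{11766} = 3488 + \frac{2821}{11766} = \frac{41042629}{11766} \approx 3488.2$)
$O{\left(M \right)} = - \frac{3}{M}$ ($O{\left(M \right)} = - \frac{6}{M + M} = - \frac{6}{2 M} = - 6 \frac{1}{2 M} = - \frac{3}{M}$)
$V{\left(157,155 \right)} - \sqrt{r + O{\left(-87 \right)}} = -206 - \sqrt{\frac{41042629}{11766} - \frac{3}{-87}} = -206 - \sqrt{\frac{41042629}{11766} - - \frac{1}{29}} = -206 - \sqrt{\frac{41042629}{11766} + \frac{1}{29}} = -206 - \sqrt{\frac{1190248007}{341214}} = -206 - \frac{\sqrt{406129283460498}}{341214}$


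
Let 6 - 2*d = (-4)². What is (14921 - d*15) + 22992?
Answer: 37988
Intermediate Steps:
d = -5 (d = 3 - ½*(-4)² = 3 - ½*16 = 3 - 8 = -5)
(14921 - d*15) + 22992 = (14921 - (-5)*15) + 22992 = (14921 - 1*(-75)) + 22992 = (14921 + 75) + 22992 = 14996 + 22992 = 37988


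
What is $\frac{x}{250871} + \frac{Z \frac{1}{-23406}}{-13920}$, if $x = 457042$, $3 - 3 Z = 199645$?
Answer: $\frac{223339280891669}{122604992750880} \approx 1.8216$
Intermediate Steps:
$Z = - \frac{199642}{3}$ ($Z = 1 - \frac{199645}{3} = - \frac{199642}{3} \approx -66547.0$)
$\frac{x}{250871} + \frac{Z \frac{1}{-23406}}{-13920} = \frac{457042}{250871} + \frac{\left(- \frac{199642}{3}\right) \frac{1}{-23406}}{-13920} = 457042 \cdot \frac{1}{250871} + \left(- \frac{199642}{3}\right) \left(- \frac{1}{23406}\right) \left(- \frac{1}{13920}\right) = \frac{457042}{250871} + \frac{99821}{35109} \left(- \frac{1}{13920}\right) = \frac{457042}{250871} - \frac{99821}{488717280} = \frac{223339280891669}{122604992750880}$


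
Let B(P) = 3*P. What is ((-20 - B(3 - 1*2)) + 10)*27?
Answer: -351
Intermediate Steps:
((-20 - B(3 - 1*2)) + 10)*27 = ((-20 - 3*(3 - 1*2)) + 10)*27 = ((-20 - 3*(3 - 2)) + 10)*27 = ((-20 - 3) + 10)*27 = (-23 + 10)*27 = -13*27 = -351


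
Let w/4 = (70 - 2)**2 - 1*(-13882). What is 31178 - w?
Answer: -42846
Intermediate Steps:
w = 74024 (w = 4*((70 - 2)**2 - 1*(-13882)) = 4*(68**2 + 13882) = 4*(4624 + 13882) = 4*18506 = 74024)
31178 - w = 31178 - 1*74024 = 31178 - 74024 = -42846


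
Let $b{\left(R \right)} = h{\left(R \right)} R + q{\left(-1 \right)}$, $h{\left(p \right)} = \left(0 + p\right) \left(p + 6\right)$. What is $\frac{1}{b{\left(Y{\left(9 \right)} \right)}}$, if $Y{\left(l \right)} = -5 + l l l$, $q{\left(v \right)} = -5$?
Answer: $\frac{1}{382648475} \approx 2.6134 \cdot 10^{-9}$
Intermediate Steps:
$h{\left(p \right)} = p \left(6 + p\right)$
$Y{\left(l \right)} = -5 + l^{3}$ ($Y{\left(l \right)} = -5 + l^{2} l = -5 + l^{3}$)
$b{\left(R \right)} = -5 + R^{2} \left(6 + R\right)$ ($b{\left(R \right)} = R \left(6 + R\right) R - 5 = R^{2} \left(6 + R\right) - 5 = -5 + R^{2} \left(6 + R\right)$)
$\frac{1}{b{\left(Y{\left(9 \right)} \right)}} = \frac{1}{-5 + \left(-5 + 9^{3}\right)^{2} \left(6 - \left(5 - 9^{3}\right)\right)} = \frac{1}{-5 + \left(-5 + 729\right)^{2} \left(6 + \left(-5 + 729\right)\right)} = \frac{1}{-5 + 724^{2} \left(6 + 724\right)} = \frac{1}{-5 + 524176 \cdot 730} = \frac{1}{-5 + 382648480} = \frac{1}{382648475}$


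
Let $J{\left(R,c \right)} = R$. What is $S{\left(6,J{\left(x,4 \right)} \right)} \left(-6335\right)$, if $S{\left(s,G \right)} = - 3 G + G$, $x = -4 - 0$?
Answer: $-50680$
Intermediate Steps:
$x = -4$ ($x = -4 + 0 = -4$)
$S{\left(s,G \right)} = - 2 G$
$S{\left(6,J{\left(x,4 \right)} \right)} \left(-6335\right) = \left(-2\right) \left(-4\right) \left(-6335\right) = 8 \left(-6335\right) = -50680$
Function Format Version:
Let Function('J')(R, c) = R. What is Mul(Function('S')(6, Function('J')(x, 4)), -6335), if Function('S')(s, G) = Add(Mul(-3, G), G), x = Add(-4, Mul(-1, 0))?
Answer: -50680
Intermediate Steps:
x = -4 (x = Add(-4, 0) = -4)
Function('S')(s, G) = Mul(-2, G)
Mul(Function('S')(6, Function('J')(x, 4)), -6335) = Mul(Mul(-2, -4), -6335) = Mul(8, -6335) = -50680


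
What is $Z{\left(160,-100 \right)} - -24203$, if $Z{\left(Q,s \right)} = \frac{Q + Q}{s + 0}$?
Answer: $\frac{120999}{5} \approx 24200.0$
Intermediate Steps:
$Z{\left(Q,s \right)} = \frac{2 Q}{s}$
$Z{\left(160,-100 \right)} - -24203 = 2 \cdot 160 \frac{1}{-100} - -24203 = 2 \cdot 160 \left(- \frac{1}{100}\right) + 24203 = - \frac{16}{5} + 24203 = \frac{120999}{5}$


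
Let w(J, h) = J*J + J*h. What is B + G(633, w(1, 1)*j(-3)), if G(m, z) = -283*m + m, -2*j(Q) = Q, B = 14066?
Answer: -164440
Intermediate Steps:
j(Q) = -Q/2
w(J, h) = J² + J*h
G(m, z) = -282*m
B + G(633, w(1, 1)*j(-3)) = 14066 - 282*633 = 14066 - 178506 = -164440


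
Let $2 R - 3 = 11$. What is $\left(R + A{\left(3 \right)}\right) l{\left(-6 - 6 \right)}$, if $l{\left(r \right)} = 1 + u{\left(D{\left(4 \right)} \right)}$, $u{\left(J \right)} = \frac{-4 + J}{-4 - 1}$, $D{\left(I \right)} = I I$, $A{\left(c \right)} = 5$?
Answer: $- \frac{84}{5} \approx -16.8$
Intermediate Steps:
$D{\left(I \right)} = I^{2}$
$R = 7$ ($R = \frac{3}{2} + \frac{1}{2} \cdot 11 = \frac{3}{2} + \frac{11}{2} = 7$)
$u{\left(J \right)} = \frac{4}{5} - \frac{J}{5}$ ($u{\left(J \right)} = \frac{-4 + J}{-5} = \left(-4 + J\right) \left(- \frac{1}{5}\right) = \frac{4}{5} - \frac{J}{5}$)
$l{\left(r \right)} = - \frac{7}{5}$ ($l{\left(r \right)} = 1 + \left(\frac{4}{5} - \frac{4^{2}}{5}\right) = 1 + \left(\frac{4}{5} - \frac{16}{5}\right) = 1 - \frac{12}{5} = - \frac{7}{5}$)
$\left(R + A{\left(3 \right)}\right) l{\left(-6 - 6 \right)} = \left(7 + 5\right) \left(- \frac{7}{5}\right) = 12 \left(- \frac{7}{5}\right) = - \frac{84}{5}$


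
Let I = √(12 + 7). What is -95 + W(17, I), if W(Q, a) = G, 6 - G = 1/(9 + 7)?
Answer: -1425/16 ≈ -89.063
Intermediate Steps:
G = 95/16 (G = 6 - 1/(9 + 7) = 6 - 1/16 = 95/16 ≈ 5.9375)
I = √19 ≈ 4.3589
W(Q, a) = 95/16
-95 + W(17, I) = -95 + 95/16 = -1425/16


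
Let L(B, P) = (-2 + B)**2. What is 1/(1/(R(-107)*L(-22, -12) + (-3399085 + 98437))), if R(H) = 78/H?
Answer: -353214264/107 ≈ -3.3011e+6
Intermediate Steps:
1/(1/(R(-107)*L(-22, -12) + (-3399085 + 98437))) = 1/(1/((78/(-107))*(-2 - 22)**2 + (-3399085 + 98437))) = 1/(1/((78*(-1/107))*(-24)**2 - 3300648)) = 1/(1/(-78/107*576 - 3300648)) = 1/(1/(-44928/107 - 3300648)) = 1/(1/(-353214264/107)) = 1/(-107/353214264) = -353214264/107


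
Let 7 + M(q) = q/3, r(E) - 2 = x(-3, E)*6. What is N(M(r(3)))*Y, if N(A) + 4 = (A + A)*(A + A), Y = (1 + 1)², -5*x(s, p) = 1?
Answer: 159616/225 ≈ 709.40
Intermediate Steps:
x(s, p) = -⅕ (x(s, p) = -⅕*1 = -⅕)
r(E) = ⅘ (r(E) = 2 - ⅕*6 = 2 - 6/5 = ⅘)
M(q) = -7 + q/3
Y = 4 (Y = 2² = 4)
N(A) = -4 + 4*A² (N(A) = -4 + (A + A)*(A + A) = -4 + (2*A)*(2*A) = -4 + 4*A²)
N(M(r(3)))*Y = (-4 + 4*(-7 + (⅓)*(⅘))²)*4 = (-4 + 4*(-7 + 4/15)²)*4 = (-4 + 4*(-101/15)²)*4 = (-4 + 4*(10201/225))*4 = (-4 + 40804/225)*4 = (39904/225)*4 = 159616/225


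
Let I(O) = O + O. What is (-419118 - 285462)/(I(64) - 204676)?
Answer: 176145/51137 ≈ 3.4446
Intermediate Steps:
I(O) = 2*O
(-419118 - 285462)/(I(64) - 204676) = (-419118 - 285462)/(2*64 - 204676) = -704580/(128 - 204676) = -704580/(-204548) = -704580*(-1/204548) = 176145/51137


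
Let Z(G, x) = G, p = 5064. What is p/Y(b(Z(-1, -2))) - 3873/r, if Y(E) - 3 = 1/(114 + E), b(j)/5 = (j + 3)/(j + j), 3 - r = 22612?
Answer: 1560111966/926969 ≈ 1683.0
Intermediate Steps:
r = -22609 (r = 3 - 1*22612 = 3 - 22612 = -22609)
b(j) = 5*(3 + j)/(2*j) (b(j) = 5*((j + 3)/(j + j)) = 5*((3 + j)/((2*j))) = 5*((3 + j)*(1/(2*j))) = 5*((3 + j)/(2*j)) = 5*(3 + j)/(2*j))
Y(E) = 3 + 1/(114 + E)
p/Y(b(Z(-1, -2))) - 3873/r = 5064/(((343 + 3*((5/2)*(3 - 1)/(-1)))/(114 + (5/2)*(3 - 1)/(-1)))) - 3873/(-22609) = 5064/(((343 + 3*((5/2)*(-1)*2))/(114 + (5/2)*(-1)*2))) - 3873*(-1/22609) = 5064/(((343 + 3*(-5))/(114 - 5))) + 3873/22609 = 5064/(((343 - 15)/109)) + 3873/22609 = 5064/(((1/109)*328)) + 3873/22609 = 5064/(328/109) + 3873/22609 = 5064*(109/328) + 3873/22609 = 68997/41 + 3873/22609 = 1560111966/926969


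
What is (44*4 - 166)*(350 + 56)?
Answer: 4060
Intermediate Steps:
(44*4 - 166)*(350 + 56) = (176 - 166)*406 = 10*406 = 4060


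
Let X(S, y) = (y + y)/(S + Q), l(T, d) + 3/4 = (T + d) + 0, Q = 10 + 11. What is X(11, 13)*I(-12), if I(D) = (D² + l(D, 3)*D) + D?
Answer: 3237/16 ≈ 202.31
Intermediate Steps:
Q = 21
l(T, d) = -¾ + T + d (l(T, d) = -¾ + ((T + d) + 0) = -¾ + (T + d) = -¾ + T + d)
X(S, y) = 2*y/(21 + S) (X(S, y) = (y + y)/(S + 21) = (2*y)/(21 + S) = 2*y/(21 + S))
I(D) = D + D² + D*(9/4 + D) (I(D) = (D² + (-¾ + D + 3)*D) + D = (D² + (9/4 + D)*D) + D = (D² + D*(9/4 + D)) + D = D + D² + D*(9/4 + D))
X(11, 13)*I(-12) = (2*13/(21 + 11))*((¼)*(-12)*(13 + 8*(-12))) = (2*13/32)*((¼)*(-12)*(13 - 96)) = (2*13*(1/32))*((¼)*(-12)*(-83)) = (13/16)*249 = 3237/16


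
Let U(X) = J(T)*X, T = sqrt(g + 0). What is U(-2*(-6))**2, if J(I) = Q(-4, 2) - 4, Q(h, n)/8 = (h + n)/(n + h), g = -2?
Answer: 2304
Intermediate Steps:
Q(h, n) = 8 (Q(h, n) = 8*((h + n)/(n + h)) = 8*((h + n)/(h + n)) = 8*1 = 8)
T = I*sqrt(2) (T = sqrt(-2 + 0) = sqrt(-2) = I*sqrt(2) ≈ 1.4142*I)
J(I) = 4 (J(I) = 8 - 4 = 4)
U(X) = 4*X
U(-2*(-6))**2 = (4*(-2*(-6)))**2 = (4*12)**2 = 48**2 = 2304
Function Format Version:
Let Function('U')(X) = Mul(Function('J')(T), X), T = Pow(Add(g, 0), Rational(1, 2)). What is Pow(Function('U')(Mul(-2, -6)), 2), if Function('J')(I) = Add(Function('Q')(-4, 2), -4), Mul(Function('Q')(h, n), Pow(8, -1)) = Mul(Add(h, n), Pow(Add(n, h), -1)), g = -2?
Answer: 2304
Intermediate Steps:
Function('Q')(h, n) = 8 (Function('Q')(h, n) = Mul(8, Mul(Add(h, n), Pow(Add(n, h), -1))) = Mul(8, Mul(Add(h, n), Pow(Add(h, n), -1))) = Mul(8, 1) = 8)
T = Mul(I, Pow(2, Rational(1, 2))) (T = Pow(Add(-2, 0), Rational(1, 2)) = Pow(-2, Rational(1, 2)) = Mul(I, Pow(2, Rational(1, 2))) ≈ Mul(1.4142, I))
Function('J')(I) = 4 (Function('J')(I) = Add(8, -4) = 4)
Function('U')(X) = Mul(4, X)
Pow(Function('U')(Mul(-2, -6)), 2) = Pow(Mul(4, Mul(-2, -6)), 2) = Pow(Mul(4, 12), 2) = Pow(48, 2) = 2304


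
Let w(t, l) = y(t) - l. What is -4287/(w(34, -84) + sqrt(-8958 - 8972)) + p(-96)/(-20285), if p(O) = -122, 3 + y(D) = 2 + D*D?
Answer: -107556191783/31503639535 + 4287*I*sqrt(17930)/1553051 ≈ -3.4141 + 0.36962*I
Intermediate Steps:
y(D) = -1 + D**2 (y(D) = -3 + (2 + D*D) = -3 + (2 + D**2) = -1 + D**2)
w(t, l) = -1 + t**2 - l (w(t, l) = (-1 + t**2) - l = -1 + t**2 - l)
-4287/(w(34, -84) + sqrt(-8958 - 8972)) + p(-96)/(-20285) = -4287/((-1 + 34**2 - 1*(-84)) + sqrt(-8958 - 8972)) - 122/(-20285) = -4287/((-1 + 1156 + 84) + sqrt(-17930)) - 122*(-1/20285) = -4287/(1239 + I*sqrt(17930)) + 122/20285 = 122/20285 - 4287/(1239 + I*sqrt(17930))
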